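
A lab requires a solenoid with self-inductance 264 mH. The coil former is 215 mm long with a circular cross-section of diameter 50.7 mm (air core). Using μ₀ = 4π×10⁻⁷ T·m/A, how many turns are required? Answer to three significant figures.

A = π(d/2)² = π(2.535×10^-2 m)² = 2.019×10^-3 m².
From L = μ₀N²A/ℓ, N = √(Lℓ / (μ₀A)).
N = √[(0.264)(0.215) / ((4π×10⁻⁷)×2.019×10^-3)] = √(2.237×10^7) ≈ 4730.0.

N ≈ 4730 turns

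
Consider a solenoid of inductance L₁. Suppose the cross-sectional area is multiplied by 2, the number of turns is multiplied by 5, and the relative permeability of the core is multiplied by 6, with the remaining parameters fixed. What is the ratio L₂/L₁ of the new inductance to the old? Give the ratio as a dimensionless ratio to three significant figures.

L₂/L₁ = 300

For a solenoid, L ∝ μᵣN²A/ℓ.
L₂/L₁ = (2) × (5)^2 × (6) = 300.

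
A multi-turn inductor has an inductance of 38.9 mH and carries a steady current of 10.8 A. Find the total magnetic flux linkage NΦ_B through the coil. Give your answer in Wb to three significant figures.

From L = NΦ_B/I, the flux linkage is NΦ_B = LI.
NΦ_B = (3.890×10^-2 H)(10.8 A) = 0.4201 Wb.

NΦ_B ≈ 0.420 Wb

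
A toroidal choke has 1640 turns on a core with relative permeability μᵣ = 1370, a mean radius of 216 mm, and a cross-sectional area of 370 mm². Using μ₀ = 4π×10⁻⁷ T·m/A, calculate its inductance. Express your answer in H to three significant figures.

L ≈ 1.26 H

For a thin toroid, L = μ₀μᵣN²A/(2πR).
L = (4π×10⁻⁷)(1370)(1640)²(3.700×10^-4) / (2π×0.216 m) = 1.262 H.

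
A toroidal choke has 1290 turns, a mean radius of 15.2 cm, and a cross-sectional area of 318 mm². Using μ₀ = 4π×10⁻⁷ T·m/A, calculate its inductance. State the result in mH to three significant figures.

For a thin toroid, L = μ₀N²A/(2πR).
L = (4π×10⁻⁷)(1290)²(3.180×10^-4) / (2π×0.152 m) = 6.963×10^-4 H.

L ≈ 0.696 mH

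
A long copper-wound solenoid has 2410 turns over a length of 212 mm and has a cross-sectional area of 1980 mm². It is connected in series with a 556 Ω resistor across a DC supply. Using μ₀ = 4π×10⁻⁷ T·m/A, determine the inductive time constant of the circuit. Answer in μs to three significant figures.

A = 1980 mm² = 1.980×10^-3 m².
L = μ₀N²A/ℓ = (4π×10⁻⁷)(2410)²(1.980×10^-3)/(0.212) = 6.817×10^-2 H.
τ = L/R = (6.817×10^-2)/(556) = 1.226×10^-4 s.

τ ≈ 123 μs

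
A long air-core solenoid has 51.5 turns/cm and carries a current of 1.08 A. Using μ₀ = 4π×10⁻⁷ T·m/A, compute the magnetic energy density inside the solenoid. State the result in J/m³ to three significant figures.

u ≈ 19.4 J/m³

B = μ₀nI = (4π×10⁻⁷)(5.150×10^3)(1.08) = 6.989×10^-3 T.
u = B²/(2μ₀) = (6.989×10^-3)²/(2×4π×10⁻⁷) = 19.44 J/m³.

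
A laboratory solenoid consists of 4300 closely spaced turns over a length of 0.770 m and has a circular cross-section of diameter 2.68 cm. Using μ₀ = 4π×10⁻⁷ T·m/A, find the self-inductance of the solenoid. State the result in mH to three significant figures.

L ≈ 17.0 mH

A = π(d/2)² = π(1.340×10^-2 m)² = 5.641×10^-4 m².
For a long solenoid, L = μ₀N²A/ℓ.
L = (4π×10⁻⁷)(4300)²(5.641×10^-4)/(0.77 m) = 1.702×10^-2 H.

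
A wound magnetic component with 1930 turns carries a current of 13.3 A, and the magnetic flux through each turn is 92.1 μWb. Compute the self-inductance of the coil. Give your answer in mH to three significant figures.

L ≈ 13.4 mH

Self-inductance is defined by L = NΦ_B/I (flux linkage over current).
L = (1930)(9.210×10^-5 Wb)/(13.3 A) = 1.336×10^-2 H.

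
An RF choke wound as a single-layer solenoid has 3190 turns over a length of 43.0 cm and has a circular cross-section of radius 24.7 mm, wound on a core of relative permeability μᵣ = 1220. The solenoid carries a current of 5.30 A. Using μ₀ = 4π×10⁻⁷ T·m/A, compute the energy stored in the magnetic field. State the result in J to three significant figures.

A = πr² = π(2.470×10^-2 m)² = 1.917×10^-3 m².
L = μ₀μᵣN²A/ℓ = (4π×10⁻⁷)(1220)(3190)²(1.917×10^-3)/(0.43) = 69.54 H.
U = ½LI² = ½(69.54)(5.30)² = 976.7 J.

U ≈ 977 J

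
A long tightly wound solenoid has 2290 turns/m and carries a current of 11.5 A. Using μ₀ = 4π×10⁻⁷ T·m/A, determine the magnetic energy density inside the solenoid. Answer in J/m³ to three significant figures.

B = μ₀nI = (4π×10⁻⁷)(2.290×10^3)(11.5) = 3.309×10^-2 T.
u = B²/(2μ₀) = (3.309×10^-2)²/(2×4π×10⁻⁷) = 435.8 J/m³.

u ≈ 436 J/m³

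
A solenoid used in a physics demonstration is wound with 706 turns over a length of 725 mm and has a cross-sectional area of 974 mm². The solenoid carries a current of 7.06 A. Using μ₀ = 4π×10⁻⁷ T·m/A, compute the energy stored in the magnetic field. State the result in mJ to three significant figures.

U ≈ 21.0 mJ

A = 974 mm² = 9.740×10^-4 m².
L = μ₀N²A/ℓ = (4π×10⁻⁷)(706)²(9.740×10^-4)/(0.725) = 8.4147×10^-4 H.
U = ½LI² = ½(8.4147×10^-4)(7.06)² = 2.097×10^-2 J.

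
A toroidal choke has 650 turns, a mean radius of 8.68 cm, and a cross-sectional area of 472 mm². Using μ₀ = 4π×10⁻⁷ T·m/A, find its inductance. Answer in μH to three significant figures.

For a thin toroid, L = μ₀N²A/(2πR).
L = (4π×10⁻⁷)(650)²(4.720×10^-4) / (2π×8.680×10^-2 m) = 4.5949×10^-4 H.

L ≈ 459 μH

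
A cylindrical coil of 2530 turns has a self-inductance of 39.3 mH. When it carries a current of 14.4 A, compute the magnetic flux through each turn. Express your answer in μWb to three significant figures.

Φ_B ≈ 224 μWb

From L = NΦ_B/I, the flux per turn is Φ_B = LI/N.
Φ_B = (3.930×10^-2 H)(14.4 A)/2530 = 2.237×10^-4 Wb.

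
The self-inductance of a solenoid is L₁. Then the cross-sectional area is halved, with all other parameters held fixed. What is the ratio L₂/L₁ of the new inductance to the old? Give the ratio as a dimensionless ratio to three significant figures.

For a solenoid, L ∝ μᵣN²A/ℓ.
L₂/L₁ = (0.5) = 0.500.

L₂/L₁ = 0.500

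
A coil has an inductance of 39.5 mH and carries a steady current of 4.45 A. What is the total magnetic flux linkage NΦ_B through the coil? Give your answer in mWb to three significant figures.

From L = NΦ_B/I, the flux linkage is NΦ_B = LI.
NΦ_B = (3.950×10^-2 H)(4.45 A) = 0.1758 Wb.

NΦ_B ≈ 176 mWb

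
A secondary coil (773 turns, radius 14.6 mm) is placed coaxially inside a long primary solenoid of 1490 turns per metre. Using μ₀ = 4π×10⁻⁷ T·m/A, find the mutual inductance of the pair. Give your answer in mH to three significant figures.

The outer solenoid produces a uniform field B₁ = μ₀n₁I₁ across the inner coil,
so the flux linkage is N₂Φ = N₂B₁A₂ = μ₀n₁N₂A₂·I₁, giving M = μ₀n₁N₂A₂.
A₂ = πr² = π(1.460×10^-2 m)² = 6.697×10^-4 m².
M = (4π×10⁻⁷)(1490)(773)(6.697×10^-4) = 9.692×10^-4 H.

M ≈ 0.969 mH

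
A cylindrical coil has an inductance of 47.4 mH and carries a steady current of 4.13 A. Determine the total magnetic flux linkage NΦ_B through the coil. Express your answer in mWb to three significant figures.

NΦ_B ≈ 196 mWb

From L = NΦ_B/I, the flux linkage is NΦ_B = LI.
NΦ_B = (4.740×10^-2 H)(4.13 A) = 0.1958 Wb.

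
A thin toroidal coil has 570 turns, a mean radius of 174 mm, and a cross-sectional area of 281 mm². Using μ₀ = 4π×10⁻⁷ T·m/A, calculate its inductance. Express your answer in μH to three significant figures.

For a thin toroid, L = μ₀N²A/(2πR).
L = (4π×10⁻⁷)(570)²(2.810×10^-4) / (2π×0.174 m) = 1.049×10^-4 H.

L ≈ 105 μH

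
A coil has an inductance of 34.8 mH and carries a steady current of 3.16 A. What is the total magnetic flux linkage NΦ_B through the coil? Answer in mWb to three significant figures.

NΦ_B ≈ 110 mWb

From L = NΦ_B/I, the flux linkage is NΦ_B = LI.
NΦ_B = (3.480×10^-2 H)(3.16 A) = 0.11 Wb.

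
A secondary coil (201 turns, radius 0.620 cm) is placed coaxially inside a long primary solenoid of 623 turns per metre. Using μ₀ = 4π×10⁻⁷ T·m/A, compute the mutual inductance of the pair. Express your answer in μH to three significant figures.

The outer solenoid produces a uniform field B₁ = μ₀n₁I₁ across the inner coil,
so the flux linkage is N₂Φ = N₂B₁A₂ = μ₀n₁N₂A₂·I₁, giving M = μ₀n₁N₂A₂.
A₂ = πr² = π(6.200×10^-3 m)² = 1.208×10^-4 m².
M = (4π×10⁻⁷)(623)(201)(1.208×10^-4) = 1.900×10^-5 H.

M ≈ 19.0 μH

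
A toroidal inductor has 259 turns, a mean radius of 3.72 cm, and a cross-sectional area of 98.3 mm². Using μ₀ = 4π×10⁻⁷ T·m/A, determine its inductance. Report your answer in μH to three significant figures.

For a thin toroid, L = μ₀N²A/(2πR).
L = (4π×10⁻⁷)(259)²(9.830×10^-5) / (2π×3.720×10^-2 m) = 3.545×10^-5 H.

L ≈ 35.5 μH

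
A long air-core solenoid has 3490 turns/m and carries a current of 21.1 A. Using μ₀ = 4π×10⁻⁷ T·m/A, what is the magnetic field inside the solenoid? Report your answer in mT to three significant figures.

Inside a long solenoid, B = μ₀nI.
B = (4π×10⁻⁷)(3.490×10^3 m⁻¹)(21.1 A) = 9.254×10^-2 T.

B ≈ 92.5 mT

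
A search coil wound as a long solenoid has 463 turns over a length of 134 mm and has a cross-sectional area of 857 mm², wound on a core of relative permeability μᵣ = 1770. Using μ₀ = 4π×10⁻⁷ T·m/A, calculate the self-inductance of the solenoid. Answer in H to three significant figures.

L ≈ 3.05 H

A = 857 mm² = 8.570×10^-4 m².
For a long solenoid, L = μ₀μᵣN²A/ℓ.
L = (4π×10⁻⁷)(1770)(463)²(8.570×10^-4)/(0.134 m) = 3.049 H.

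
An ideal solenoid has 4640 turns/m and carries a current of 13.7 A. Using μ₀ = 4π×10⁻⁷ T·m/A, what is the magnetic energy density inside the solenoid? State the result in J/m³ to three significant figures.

B = μ₀nI = (4π×10⁻⁷)(4.640×10^3)(13.7) = 7.988×10^-2 T.
u = B²/(2μ₀) = (7.988×10^-2)²/(2×4π×10⁻⁷) = 2.539×10^3 J/m³.

u ≈ 2540 J/m³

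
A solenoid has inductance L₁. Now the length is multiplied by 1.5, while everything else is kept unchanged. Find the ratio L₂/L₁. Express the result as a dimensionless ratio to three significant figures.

L₂/L₁ = 0.667

For a solenoid, L ∝ μᵣN²A/ℓ.
L₂/L₁ = (1.5)^-1 = 0.667.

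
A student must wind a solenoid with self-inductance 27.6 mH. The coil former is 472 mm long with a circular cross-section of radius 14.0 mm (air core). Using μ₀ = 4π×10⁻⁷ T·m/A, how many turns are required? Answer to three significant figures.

A = πr² = π(1.400×10^-2 m)² = 6.158×10^-4 m².
From L = μ₀N²A/ℓ, N = √(Lℓ / (μ₀A)).
N = √[(2.760×10^-2)(0.472) / ((4π×10⁻⁷)×6.158×10^-4)] = √(1.684×10^7) ≈ 4103.2.

N ≈ 4100 turns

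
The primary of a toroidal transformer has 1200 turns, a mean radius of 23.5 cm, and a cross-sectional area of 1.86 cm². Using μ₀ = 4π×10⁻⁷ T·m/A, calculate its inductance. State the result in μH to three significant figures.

L ≈ 228 μH

For a thin toroid, L = μ₀N²A/(2πR).
L = (4π×10⁻⁷)(1200)²(1.860×10^-4) / (2π×0.235 m) = 2.279×10^-4 H.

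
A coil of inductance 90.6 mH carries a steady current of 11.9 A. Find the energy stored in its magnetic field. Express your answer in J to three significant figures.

Stored magnetic energy: U = ½LI².
U = ½(9.060×10^-2 H)(11.9 A)² = 6.4149 J.

U ≈ 6.41 J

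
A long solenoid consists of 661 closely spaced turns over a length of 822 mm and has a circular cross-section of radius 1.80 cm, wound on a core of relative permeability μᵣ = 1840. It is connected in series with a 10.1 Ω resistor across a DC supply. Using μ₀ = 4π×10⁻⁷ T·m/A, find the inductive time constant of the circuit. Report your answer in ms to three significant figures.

τ ≈ 124 ms

A = πr² = π(1.800×10^-2 m)² = 1.018×10^-3 m².
L = μ₀μᵣN²A/ℓ = (4π×10⁻⁷)(1840)(661)²(1.018×10^-3)/(0.822) = 1.251 H.
τ = L/R = (1.251)/(10.1) = 0.1239 s.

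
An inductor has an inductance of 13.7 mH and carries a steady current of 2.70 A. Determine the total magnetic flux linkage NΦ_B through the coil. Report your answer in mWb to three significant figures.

From L = NΦ_B/I, the flux linkage is NΦ_B = LI.
NΦ_B = (1.370×10^-2 H)(2.70 A) = 3.699×10^-2 Wb.

NΦ_B ≈ 37.0 mWb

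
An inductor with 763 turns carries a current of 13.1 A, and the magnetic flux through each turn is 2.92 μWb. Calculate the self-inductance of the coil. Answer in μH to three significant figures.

L ≈ 170 μH

Self-inductance is defined by L = NΦ_B/I (flux linkage over current).
L = (763)(2.920×10^-6 Wb)/(13.1 A) = 1.701×10^-4 H.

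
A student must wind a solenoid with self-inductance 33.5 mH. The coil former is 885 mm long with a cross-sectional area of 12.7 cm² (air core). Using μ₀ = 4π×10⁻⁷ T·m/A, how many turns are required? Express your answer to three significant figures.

N ≈ 4310 turns

A = 12.7 cm² = 1.270×10^-3 m².
From L = μ₀N²A/ℓ, N = √(Lℓ / (μ₀A)).
N = √[(3.350×10^-2)(0.885) / ((4π×10⁻⁷)×1.270×10^-3)] = √(1.858×10^7) ≈ 4310.1.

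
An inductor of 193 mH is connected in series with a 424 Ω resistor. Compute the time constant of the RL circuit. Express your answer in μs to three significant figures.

τ ≈ 455 μs

τ = L/R = (0.193 H)/(424 Ω) = 4.552×10^-4 s.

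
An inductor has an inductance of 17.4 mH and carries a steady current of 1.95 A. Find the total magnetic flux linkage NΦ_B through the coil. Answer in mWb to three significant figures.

NΦ_B ≈ 33.9 mWb

From L = NΦ_B/I, the flux linkage is NΦ_B = LI.
NΦ_B = (1.740×10^-2 H)(1.95 A) = 3.393×10^-2 Wb.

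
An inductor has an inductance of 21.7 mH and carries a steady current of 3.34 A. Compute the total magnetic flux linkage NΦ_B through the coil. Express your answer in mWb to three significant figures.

NΦ_B ≈ 72.5 mWb

From L = NΦ_B/I, the flux linkage is NΦ_B = LI.
NΦ_B = (2.170×10^-2 H)(3.34 A) = 7.248×10^-2 Wb.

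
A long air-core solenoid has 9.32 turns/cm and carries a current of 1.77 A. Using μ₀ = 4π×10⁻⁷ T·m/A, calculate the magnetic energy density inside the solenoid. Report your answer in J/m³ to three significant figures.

u ≈ 1.71 J/m³

B = μ₀nI = (4π×10⁻⁷)(932)(1.77) = 2.073×10^-3 T.
u = B²/(2μ₀) = (2.073×10^-3)²/(2×4π×10⁻⁷) = 1.71 J/m³.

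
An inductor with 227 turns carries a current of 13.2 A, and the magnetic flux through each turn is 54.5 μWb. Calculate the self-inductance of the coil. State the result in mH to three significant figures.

L ≈ 0.937 mH

Self-inductance is defined by L = NΦ_B/I (flux linkage over current).
L = (227)(5.450×10^-5 Wb)/(13.2 A) = 9.372×10^-4 H.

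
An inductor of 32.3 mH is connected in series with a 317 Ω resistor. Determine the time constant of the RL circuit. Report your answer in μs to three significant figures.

τ ≈ 102 μs

τ = L/R = (3.230×10^-2 H)/(317 Ω) = 1.019×10^-4 s.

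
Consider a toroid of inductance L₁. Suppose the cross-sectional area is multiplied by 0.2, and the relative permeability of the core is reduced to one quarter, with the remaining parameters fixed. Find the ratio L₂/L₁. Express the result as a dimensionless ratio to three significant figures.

L₂/L₁ = 0.0500

For a toroid, L ∝ μᵣN²A/R.
L₂/L₁ = (0.2) × (0.25) = 0.0500.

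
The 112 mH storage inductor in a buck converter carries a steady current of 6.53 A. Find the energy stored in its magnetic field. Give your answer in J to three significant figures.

U ≈ 2.39 J

Stored magnetic energy: U = ½LI².
U = ½(0.112 H)(6.53 A)² = 2.388 J.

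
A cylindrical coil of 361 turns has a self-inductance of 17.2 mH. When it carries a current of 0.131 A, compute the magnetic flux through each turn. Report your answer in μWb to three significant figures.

Φ_B ≈ 6.24 μWb

From L = NΦ_B/I, the flux per turn is Φ_B = LI/N.
Φ_B = (1.720×10^-2 H)(0.131 A)/361 = 6.242×10^-6 Wb.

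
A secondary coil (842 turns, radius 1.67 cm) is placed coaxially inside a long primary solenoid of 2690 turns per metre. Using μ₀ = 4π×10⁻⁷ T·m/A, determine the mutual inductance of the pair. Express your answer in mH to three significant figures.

The outer solenoid produces a uniform field B₁ = μ₀n₁I₁ across the inner coil,
so the flux linkage is N₂Φ = N₂B₁A₂ = μ₀n₁N₂A₂·I₁, giving M = μ₀n₁N₂A₂.
A₂ = πr² = π(1.670×10^-2 m)² = 8.762×10^-4 m².
M = (4π×10⁻⁷)(2690)(842)(8.762×10^-4) = 2.494×10^-3 H.

M ≈ 2.49 mH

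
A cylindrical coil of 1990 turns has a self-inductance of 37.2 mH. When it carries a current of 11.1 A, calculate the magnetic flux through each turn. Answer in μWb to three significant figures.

Φ_B ≈ 207 μWb

From L = NΦ_B/I, the flux per turn is Φ_B = LI/N.
Φ_B = (3.720×10^-2 H)(11.1 A)/1990 = 2.07497×10^-4 Wb.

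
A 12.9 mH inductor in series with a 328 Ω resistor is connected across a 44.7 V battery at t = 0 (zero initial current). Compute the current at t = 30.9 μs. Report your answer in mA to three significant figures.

τ = L/R = 1.290×10^-2/328 = 3.933×10^-5 s; final current I_∞ = ε/R = 44.7/328 = 0.1363 A.
I(t) = I_∞(1 − e^(−t/τ)) with t/τ = 0.786.
I = (0.1363)(1 − e^(−0.786)) = 7.416×10^-2 A.

I ≈ 74.2 mA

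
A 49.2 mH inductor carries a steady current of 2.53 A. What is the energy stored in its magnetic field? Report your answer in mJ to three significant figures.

Stored magnetic energy: U = ½LI².
U = ½(4.920×10^-2 H)(2.53 A)² = 0.15746 J.

U ≈ 157 mJ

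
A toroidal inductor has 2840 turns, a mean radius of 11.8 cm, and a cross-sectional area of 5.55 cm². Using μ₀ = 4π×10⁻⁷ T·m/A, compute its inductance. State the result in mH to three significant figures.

For a thin toroid, L = μ₀N²A/(2πR).
L = (4π×10⁻⁷)(2840)²(5.550×10^-4) / (2π×0.118 m) = 7.587×10^-3 H.

L ≈ 7.59 mH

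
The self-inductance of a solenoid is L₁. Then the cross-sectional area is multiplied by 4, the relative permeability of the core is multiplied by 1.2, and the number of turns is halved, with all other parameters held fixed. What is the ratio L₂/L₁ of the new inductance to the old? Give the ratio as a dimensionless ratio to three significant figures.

For a solenoid, L ∝ μᵣN²A/ℓ.
L₂/L₁ = (4) × (1.2) × (0.5)^2 = 1.20.

L₂/L₁ = 1.20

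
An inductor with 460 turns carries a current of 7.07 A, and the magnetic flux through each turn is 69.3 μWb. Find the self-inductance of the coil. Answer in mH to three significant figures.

Self-inductance is defined by L = NΦ_B/I (flux linkage over current).
L = (460)(6.930×10^-5 Wb)/(7.07 A) = 4.509×10^-3 H.

L ≈ 4.51 mH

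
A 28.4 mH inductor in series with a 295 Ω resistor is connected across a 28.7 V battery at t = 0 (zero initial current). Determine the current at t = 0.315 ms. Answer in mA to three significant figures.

I ≈ 93.6 mA

τ = L/R = 2.840×10^-2/295 = 9.627×10^-5 s; final current I_∞ = ε/R = 28.7/295 = 9.729×10^-2 A.
I(t) = I_∞(1 − e^(−t/τ)) with t/τ = 3.272.
I = (9.729×10^-2)(1 − e^(−3.272)) = 9.360×10^-2 A.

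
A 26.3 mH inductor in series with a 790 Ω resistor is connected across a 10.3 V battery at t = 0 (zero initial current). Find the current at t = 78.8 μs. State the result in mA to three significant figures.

I ≈ 11.8 mA

τ = L/R = 2.630×10^-2/790 = 3.329×10^-5 s; final current I_∞ = ε/R = 10.3/790 = 1.304×10^-2 A.
I(t) = I_∞(1 − e^(−t/τ)) with t/τ = 2.367.
I = (1.304×10^-2)(1 − e^(−2.367)) = 1.182×10^-2 A.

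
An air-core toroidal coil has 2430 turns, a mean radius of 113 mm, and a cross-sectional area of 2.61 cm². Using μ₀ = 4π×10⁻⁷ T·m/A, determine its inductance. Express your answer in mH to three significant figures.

L ≈ 2.73 mH

For a thin toroid, L = μ₀N²A/(2πR).
L = (4π×10⁻⁷)(2430)²(2.610×10^-4) / (2π×0.113 m) = 2.728×10^-3 H.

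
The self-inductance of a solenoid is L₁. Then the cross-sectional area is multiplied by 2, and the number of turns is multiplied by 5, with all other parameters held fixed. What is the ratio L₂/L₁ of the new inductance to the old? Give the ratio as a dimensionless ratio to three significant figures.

For a solenoid, L ∝ μᵣN²A/ℓ.
L₂/L₁ = (2) × (5)^2 = 50.0.

L₂/L₁ = 50.0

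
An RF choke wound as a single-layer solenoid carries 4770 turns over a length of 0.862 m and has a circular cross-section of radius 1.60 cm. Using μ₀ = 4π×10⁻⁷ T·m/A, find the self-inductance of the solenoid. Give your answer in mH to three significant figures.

L ≈ 26.7 mH

A = πr² = π(1.600×10^-2 m)² = 8.042×10^-4 m².
For a long solenoid, L = μ₀N²A/ℓ.
L = (4π×10⁻⁷)(4770)²(8.042×10^-4)/(0.862 m) = 2.668×10^-2 H.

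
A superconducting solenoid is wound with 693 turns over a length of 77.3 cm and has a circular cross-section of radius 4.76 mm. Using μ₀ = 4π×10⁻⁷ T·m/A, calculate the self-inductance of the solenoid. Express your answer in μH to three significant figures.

A = πr² = π(4.760×10^-3 m)² = 7.118×10^-5 m².
For a long solenoid, L = μ₀N²A/ℓ.
L = (4π×10⁻⁷)(693)²(7.118×10^-5)/(0.773 m) = 5.557×10^-5 H.

L ≈ 55.6 μH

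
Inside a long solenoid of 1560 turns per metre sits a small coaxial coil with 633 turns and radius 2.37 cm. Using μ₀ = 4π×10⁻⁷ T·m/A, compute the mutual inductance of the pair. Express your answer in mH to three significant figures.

M ≈ 2.19 mH

The outer solenoid produces a uniform field B₁ = μ₀n₁I₁ across the inner coil,
so the flux linkage is N₂Φ = N₂B₁A₂ = μ₀n₁N₂A₂·I₁, giving M = μ₀n₁N₂A₂.
A₂ = πr² = π(2.370×10^-2 m)² = 1.7646×10^-3 m².
M = (4π×10⁻⁷)(1560)(633)(1.7646×10^-3) = 2.190×10^-3 H.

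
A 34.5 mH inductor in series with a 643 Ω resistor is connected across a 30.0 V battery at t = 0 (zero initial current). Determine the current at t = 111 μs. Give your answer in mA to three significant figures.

I ≈ 40.8 mA

τ = L/R = 3.450×10^-2/643 = 5.365×10^-5 s; final current I_∞ = ε/R = 30.0/643 = 4.666×10^-2 A.
I(t) = I_∞(1 − e^(−t/τ)) with t/τ = 2.069.
I = (4.666×10^-2)(1 − e^(−2.069)) = 4.076×10^-2 A.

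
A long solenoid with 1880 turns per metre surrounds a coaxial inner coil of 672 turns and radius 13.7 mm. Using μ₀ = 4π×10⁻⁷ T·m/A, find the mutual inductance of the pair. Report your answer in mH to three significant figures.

The outer solenoid produces a uniform field B₁ = μ₀n₁I₁ across the inner coil,
so the flux linkage is N₂Φ = N₂B₁A₂ = μ₀n₁N₂A₂·I₁, giving M = μ₀n₁N₂A₂.
A₂ = πr² = π(1.370×10^-2 m)² = 5.896×10^-4 m².
M = (4π×10⁻⁷)(1880)(672)(5.896×10^-4) = 9.361×10^-4 H.

M ≈ 0.936 mH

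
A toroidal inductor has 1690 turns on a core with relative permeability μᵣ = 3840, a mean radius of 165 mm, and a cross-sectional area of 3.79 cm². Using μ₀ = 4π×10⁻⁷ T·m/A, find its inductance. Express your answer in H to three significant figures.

L ≈ 5.04 H

For a thin toroid, L = μ₀μᵣN²A/(2πR).
L = (4π×10⁻⁷)(3840)(1690)²(3.790×10^-4) / (2π×0.165 m) = 5.038 H.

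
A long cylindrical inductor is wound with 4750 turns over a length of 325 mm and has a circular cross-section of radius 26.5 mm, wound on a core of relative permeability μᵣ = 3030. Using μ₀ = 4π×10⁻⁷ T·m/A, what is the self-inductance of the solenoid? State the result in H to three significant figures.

A = πr² = π(2.650×10^-2 m)² = 2.206×10^-3 m².
For a long solenoid, L = μ₀μᵣN²A/ℓ.
L = (4π×10⁻⁷)(3030)(4750)²(2.206×10^-3)/(0.325 m) = 583.2 H.

L ≈ 583 H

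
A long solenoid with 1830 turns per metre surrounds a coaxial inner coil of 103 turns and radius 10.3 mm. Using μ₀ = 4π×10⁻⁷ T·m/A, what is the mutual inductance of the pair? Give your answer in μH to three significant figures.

M ≈ 78.9 μH

The outer solenoid produces a uniform field B₁ = μ₀n₁I₁ across the inner coil,
so the flux linkage is N₂Φ = N₂B₁A₂ = μ₀n₁N₂A₂·I₁, giving M = μ₀n₁N₂A₂.
A₂ = πr² = π(1.030×10^-2 m)² = 3.333×10^-4 m².
M = (4π×10⁻⁷)(1830)(103)(3.333×10^-4) = 7.894×10^-5 H.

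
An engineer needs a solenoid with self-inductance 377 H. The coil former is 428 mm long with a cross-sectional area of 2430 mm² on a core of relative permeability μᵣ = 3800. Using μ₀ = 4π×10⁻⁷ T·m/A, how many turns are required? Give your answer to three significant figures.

A = 2430 mm² = 2.430×10^-3 m².
From L = μ₀μᵣN²A/ℓ, N = √(Lℓ / (μ₀μᵣA)).
N = √[(377)(0.428) / ((4π×10⁻⁷)(3800)×2.430×10^-3)] = √(1.391×10^7) ≈ 3729.0.

N ≈ 3730 turns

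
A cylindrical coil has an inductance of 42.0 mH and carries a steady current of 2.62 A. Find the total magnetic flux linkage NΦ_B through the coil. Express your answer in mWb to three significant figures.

NΦ_B ≈ 110 mWb

From L = NΦ_B/I, the flux linkage is NΦ_B = LI.
NΦ_B = (4.200×10^-2 H)(2.62 A) = 0.11 Wb.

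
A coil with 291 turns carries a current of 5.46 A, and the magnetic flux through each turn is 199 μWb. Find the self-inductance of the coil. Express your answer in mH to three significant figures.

L ≈ 10.6 mH

Self-inductance is defined by L = NΦ_B/I (flux linkage over current).
L = (291)(1.990×10^-4 Wb)/(5.46 A) = 1.061×10^-2 H.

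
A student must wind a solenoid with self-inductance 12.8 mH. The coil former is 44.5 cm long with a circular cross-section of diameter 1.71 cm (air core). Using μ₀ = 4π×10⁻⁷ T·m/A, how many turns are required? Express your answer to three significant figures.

A = π(d/2)² = π(8.550×10^-3 m)² = 2.297×10^-4 m².
From L = μ₀N²A/ℓ, N = √(Lℓ / (μ₀A)).
N = √[(1.280×10^-2)(0.445) / ((4π×10⁻⁷)×2.297×10^-4)] = √(1.974×10^7) ≈ 4442.6.

N ≈ 4440 turns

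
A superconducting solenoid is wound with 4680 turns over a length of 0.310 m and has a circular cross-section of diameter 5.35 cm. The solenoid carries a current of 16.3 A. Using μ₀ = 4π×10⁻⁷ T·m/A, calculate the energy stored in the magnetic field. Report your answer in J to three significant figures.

U ≈ 26.5 J

A = π(d/2)² = π(2.675×10^-2 m)² = 2.248×10^-3 m².
L = μ₀N²A/ℓ = (4π×10⁻⁷)(4680)²(2.248×10^-3)/(0.31) = 0.1996 H.
U = ½LI² = ½(0.1996)(16.3)² = 26.51 J.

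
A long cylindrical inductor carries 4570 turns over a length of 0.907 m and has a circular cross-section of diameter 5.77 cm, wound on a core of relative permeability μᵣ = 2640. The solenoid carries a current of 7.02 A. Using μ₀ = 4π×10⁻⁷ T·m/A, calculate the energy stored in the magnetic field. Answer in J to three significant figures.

U ≈ 4920 J

A = π(d/2)² = π(2.885×10^-2 m)² = 2.6148×10^-3 m².
L = μ₀μᵣN²A/ℓ = (4π×10⁻⁷)(2640)(4570)²(2.6148×10^-3)/(0.907) = 199.7 H.
U = ½LI² = ½(199.7)(7.02)² = 4.922×10^3 J.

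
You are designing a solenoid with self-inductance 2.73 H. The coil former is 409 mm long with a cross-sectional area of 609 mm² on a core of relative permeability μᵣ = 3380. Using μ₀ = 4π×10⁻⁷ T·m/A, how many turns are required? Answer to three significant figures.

N ≈ 657 turns

A = 609 mm² = 6.090×10^-4 m².
From L = μ₀μᵣN²A/ℓ, N = √(Lℓ / (μ₀μᵣA)).
N = √[(2.73)(0.409) / ((4π×10⁻⁷)(3380)×6.090×10^-4)] = √(4.317×10^5) ≈ 657.0.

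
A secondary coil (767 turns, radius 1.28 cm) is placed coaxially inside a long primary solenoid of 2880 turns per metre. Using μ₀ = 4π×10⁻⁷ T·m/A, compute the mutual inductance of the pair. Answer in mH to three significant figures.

M ≈ 1.43 mH

The outer solenoid produces a uniform field B₁ = μ₀n₁I₁ across the inner coil,
so the flux linkage is N₂Φ = N₂B₁A₂ = μ₀n₁N₂A₂·I₁, giving M = μ₀n₁N₂A₂.
A₂ = πr² = π(1.280×10^-2 m)² = 5.147×10^-4 m².
M = (4π×10⁻⁷)(2880)(767)(5.147×10^-4) = 1.429×10^-3 H.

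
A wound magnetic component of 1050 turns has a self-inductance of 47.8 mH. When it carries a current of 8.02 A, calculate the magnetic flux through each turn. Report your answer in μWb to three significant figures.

From L = NΦ_B/I, the flux per turn is Φ_B = LI/N.
Φ_B = (4.780×10^-2 H)(8.02 A)/1050 = 3.651×10^-4 Wb.

Φ_B ≈ 365 μWb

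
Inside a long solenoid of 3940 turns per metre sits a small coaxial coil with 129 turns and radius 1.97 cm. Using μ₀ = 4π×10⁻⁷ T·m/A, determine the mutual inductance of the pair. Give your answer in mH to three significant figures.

M ≈ 0.779 mH

The outer solenoid produces a uniform field B₁ = μ₀n₁I₁ across the inner coil,
so the flux linkage is N₂Φ = N₂B₁A₂ = μ₀n₁N₂A₂·I₁, giving M = μ₀n₁N₂A₂.
A₂ = πr² = π(1.970×10^-2 m)² = 1.219×10^-3 m².
M = (4π×10⁻⁷)(3940)(129)(1.219×10^-3) = 7.787×10^-4 H.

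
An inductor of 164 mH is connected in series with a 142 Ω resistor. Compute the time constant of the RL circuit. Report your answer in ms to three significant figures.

τ = L/R = (0.164 H)/(142 Ω) = 1.1549×10^-3 s.

τ ≈ 1.15 ms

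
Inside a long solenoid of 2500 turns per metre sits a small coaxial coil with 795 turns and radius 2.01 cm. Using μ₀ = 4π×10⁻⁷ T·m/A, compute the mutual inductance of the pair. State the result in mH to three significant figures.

The outer solenoid produces a uniform field B₁ = μ₀n₁I₁ across the inner coil,
so the flux linkage is N₂Φ = N₂B₁A₂ = μ₀n₁N₂A₂·I₁, giving M = μ₀n₁N₂A₂.
A₂ = πr² = π(2.010×10^-2 m)² = 1.269×10^-3 m².
M = (4π×10⁻⁷)(2500)(795)(1.269×10^-3) = 3.170×10^-3 H.

M ≈ 3.17 mH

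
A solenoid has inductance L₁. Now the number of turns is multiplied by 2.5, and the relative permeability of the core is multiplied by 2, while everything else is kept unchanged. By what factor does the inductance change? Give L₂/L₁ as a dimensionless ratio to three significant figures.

L₂/L₁ = 12.5

For a solenoid, L ∝ μᵣN²A/ℓ.
L₂/L₁ = (2.5)^2 × (2) = 12.5.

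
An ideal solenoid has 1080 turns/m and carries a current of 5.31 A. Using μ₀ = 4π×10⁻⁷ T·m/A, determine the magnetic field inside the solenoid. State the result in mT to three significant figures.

Inside a long solenoid, B = μ₀nI.
B = (4π×10⁻⁷)(1.080×10^3 m⁻¹)(5.31 A) = 7.207×10^-3 T.

B ≈ 7.21 mT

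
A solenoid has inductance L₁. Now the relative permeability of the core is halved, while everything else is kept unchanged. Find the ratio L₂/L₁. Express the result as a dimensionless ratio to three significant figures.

L₂/L₁ = 0.500

For a solenoid, L ∝ μᵣN²A/ℓ.
L₂/L₁ = (0.5) = 0.500.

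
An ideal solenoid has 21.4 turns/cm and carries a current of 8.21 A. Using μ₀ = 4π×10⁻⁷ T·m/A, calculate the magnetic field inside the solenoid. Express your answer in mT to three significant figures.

B ≈ 22.1 mT

Inside a long solenoid, B = μ₀nI.
B = (4π×10⁻⁷)(2.140×10^3 m⁻¹)(8.21 A) = 2.208×10^-2 T.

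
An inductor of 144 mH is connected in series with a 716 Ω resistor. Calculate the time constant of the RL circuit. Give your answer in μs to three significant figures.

τ = L/R = (0.144 H)/(716 Ω) = 2.011×10^-4 s.

τ ≈ 201 μs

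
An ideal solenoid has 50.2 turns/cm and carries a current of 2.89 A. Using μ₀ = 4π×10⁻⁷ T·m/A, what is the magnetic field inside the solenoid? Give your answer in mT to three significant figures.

B ≈ 18.2 mT

Inside a long solenoid, B = μ₀nI.
B = (4π×10⁻⁷)(5.020×10^3 m⁻¹)(2.89 A) = 1.823×10^-2 T.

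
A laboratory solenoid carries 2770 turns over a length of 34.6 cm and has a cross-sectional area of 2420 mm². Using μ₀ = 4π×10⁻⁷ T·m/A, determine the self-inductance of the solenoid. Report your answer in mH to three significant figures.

L ≈ 67.4 mH

A = 2420 mm² = 2.420×10^-3 m².
For a long solenoid, L = μ₀N²A/ℓ.
L = (4π×10⁻⁷)(2770)²(2.420×10^-3)/(0.346 m) = 6.744×10^-2 H.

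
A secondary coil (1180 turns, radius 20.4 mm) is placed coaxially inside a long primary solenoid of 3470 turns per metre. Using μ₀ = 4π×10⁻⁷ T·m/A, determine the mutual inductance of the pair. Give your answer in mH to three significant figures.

The outer solenoid produces a uniform field B₁ = μ₀n₁I₁ across the inner coil,
so the flux linkage is N₂Φ = N₂B₁A₂ = μ₀n₁N₂A₂·I₁, giving M = μ₀n₁N₂A₂.
A₂ = πr² = π(2.040×10^-2 m)² = 1.307×10^-3 m².
M = (4π×10⁻⁷)(3470)(1180)(1.307×10^-3) = 6.727×10^-3 H.

M ≈ 6.73 mH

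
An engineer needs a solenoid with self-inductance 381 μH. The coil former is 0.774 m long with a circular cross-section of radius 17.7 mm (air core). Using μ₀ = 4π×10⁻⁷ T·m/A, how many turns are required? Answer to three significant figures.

A = πr² = π(1.770×10^-2 m)² = 9.842×10^-4 m².
From L = μ₀N²A/ℓ, N = √(Lℓ / (μ₀A)).
N = √[(3.810×10^-4)(0.774) / ((4π×10⁻⁷)×9.842×10^-4)] = √(2.384×10^5) ≈ 488.3.

N ≈ 488 turns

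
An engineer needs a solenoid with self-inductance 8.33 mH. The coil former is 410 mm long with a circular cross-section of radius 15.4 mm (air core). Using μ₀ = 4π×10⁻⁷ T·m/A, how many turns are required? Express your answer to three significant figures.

N ≈ 1910 turns

A = πr² = π(1.540×10^-2 m)² = 7.451×10^-4 m².
From L = μ₀N²A/ℓ, N = √(Lℓ / (μ₀A)).
N = √[(8.330×10^-3)(0.41) / ((4π×10⁻⁷)×7.451×10^-4)] = √(3.648×10^6) ≈ 1909.9.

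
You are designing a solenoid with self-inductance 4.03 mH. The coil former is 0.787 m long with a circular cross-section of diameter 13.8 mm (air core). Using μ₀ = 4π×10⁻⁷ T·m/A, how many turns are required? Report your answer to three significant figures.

N ≈ 4110 turns

A = π(d/2)² = π(6.900×10^-3 m)² = 1.496×10^-4 m².
From L = μ₀N²A/ℓ, N = √(Lℓ / (μ₀A)).
N = √[(4.030×10^-3)(0.787) / ((4π×10⁻⁷)×1.496×10^-4)] = √(1.687×10^7) ≈ 4107.8.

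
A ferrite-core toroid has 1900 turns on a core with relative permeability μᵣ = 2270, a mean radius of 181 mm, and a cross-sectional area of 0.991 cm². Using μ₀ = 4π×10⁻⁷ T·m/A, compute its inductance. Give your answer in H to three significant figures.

For a thin toroid, L = μ₀μᵣN²A/(2πR).
L = (4π×10⁻⁷)(2270)(1900)²(9.910×10^-5) / (2π×0.181 m) = 0.8973 H.

L ≈ 0.897 H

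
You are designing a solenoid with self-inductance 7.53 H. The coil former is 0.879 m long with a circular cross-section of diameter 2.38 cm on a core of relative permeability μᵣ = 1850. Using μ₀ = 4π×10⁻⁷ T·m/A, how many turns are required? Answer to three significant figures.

A = π(d/2)² = π(1.190×10^-2 m)² = 4.449×10^-4 m².
From L = μ₀μᵣN²A/ℓ, N = √(Lℓ / (μ₀μᵣA)).
N = √[(7.53)(0.879) / ((4π×10⁻⁷)(1850)×4.449×10^-4)] = √(6.400×10^6) ≈ 2529.8.

N ≈ 2530 turns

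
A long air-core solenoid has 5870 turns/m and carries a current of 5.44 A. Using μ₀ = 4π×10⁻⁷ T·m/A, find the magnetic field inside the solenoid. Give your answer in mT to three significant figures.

B ≈ 40.1 mT

Inside a long solenoid, B = μ₀nI.
B = (4π×10⁻⁷)(5.870×10^3 m⁻¹)(5.44 A) = 4.013×10^-2 T.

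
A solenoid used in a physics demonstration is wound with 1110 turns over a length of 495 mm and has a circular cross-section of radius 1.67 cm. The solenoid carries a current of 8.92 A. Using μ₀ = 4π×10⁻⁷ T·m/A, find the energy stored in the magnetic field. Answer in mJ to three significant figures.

U ≈ 109 mJ

A = πr² = π(1.670×10^-2 m)² = 8.762×10^-4 m².
L = μ₀N²A/ℓ = (4π×10⁻⁷)(1110)²(8.762×10^-4)/(0.495) = 2.741×10^-3 H.
U = ½LI² = ½(2.741×10^-3)(8.92)² = 0.109 J.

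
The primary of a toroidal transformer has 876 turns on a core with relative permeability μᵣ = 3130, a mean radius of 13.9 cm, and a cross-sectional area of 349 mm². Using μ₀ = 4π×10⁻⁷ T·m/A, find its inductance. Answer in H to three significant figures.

For a thin toroid, L = μ₀μᵣN²A/(2πR).
L = (4π×10⁻⁷)(3130)(876)²(3.490×10^-4) / (2π×0.139 m) = 1.206 H.

L ≈ 1.21 H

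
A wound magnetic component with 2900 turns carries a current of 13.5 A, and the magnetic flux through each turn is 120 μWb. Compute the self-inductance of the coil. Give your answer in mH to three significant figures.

Self-inductance is defined by L = NΦ_B/I (flux linkage over current).
L = (2900)(1.200×10^-4 Wb)/(13.5 A) = 2.578×10^-2 H.

L ≈ 25.8 mH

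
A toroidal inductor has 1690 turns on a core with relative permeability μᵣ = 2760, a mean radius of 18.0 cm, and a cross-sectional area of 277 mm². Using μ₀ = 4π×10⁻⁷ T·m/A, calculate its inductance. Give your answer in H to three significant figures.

For a thin toroid, L = μ₀μᵣN²A/(2πR).
L = (4π×10⁻⁷)(2760)(1690)²(2.770×10^-4) / (2π×0.18 m) = 2.426 H.

L ≈ 2.43 H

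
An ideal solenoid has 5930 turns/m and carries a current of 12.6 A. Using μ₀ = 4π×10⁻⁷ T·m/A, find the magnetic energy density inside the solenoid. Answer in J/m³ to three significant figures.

u ≈ 3510 J/m³

B = μ₀nI = (4π×10⁻⁷)(5.930×10^3)(12.6) = 9.389×10^-2 T.
u = B²/(2μ₀) = (9.389×10^-2)²/(2×4π×10⁻⁷) = 3.508×10^3 J/m³.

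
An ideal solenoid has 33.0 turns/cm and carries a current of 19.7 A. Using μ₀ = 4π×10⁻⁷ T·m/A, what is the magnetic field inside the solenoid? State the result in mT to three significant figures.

B ≈ 81.7 mT

Inside a long solenoid, B = μ₀nI.
B = (4π×10⁻⁷)(3.300×10^3 m⁻¹)(19.7 A) = 8.169×10^-2 T.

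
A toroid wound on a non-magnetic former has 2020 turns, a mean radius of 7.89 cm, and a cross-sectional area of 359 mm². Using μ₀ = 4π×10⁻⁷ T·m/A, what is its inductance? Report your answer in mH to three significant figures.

L ≈ 3.71 mH

For a thin toroid, L = μ₀N²A/(2πR).
L = (4π×10⁻⁷)(2020)²(3.590×10^-4) / (2π×7.890×10^-2 m) = 3.713×10^-3 H.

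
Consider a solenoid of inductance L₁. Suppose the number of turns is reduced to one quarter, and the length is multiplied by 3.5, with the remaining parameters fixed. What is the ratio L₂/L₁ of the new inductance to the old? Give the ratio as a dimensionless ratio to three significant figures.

L₂/L₁ = 0.0179

For a solenoid, L ∝ μᵣN²A/ℓ.
L₂/L₁ = (0.25)^2 × (3.5)^-1 = 0.0179.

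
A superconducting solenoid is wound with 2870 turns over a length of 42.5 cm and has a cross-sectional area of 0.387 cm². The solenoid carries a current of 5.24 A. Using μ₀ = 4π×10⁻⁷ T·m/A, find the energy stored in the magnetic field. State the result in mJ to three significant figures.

A = 0.387 cm² = 3.870×10^-5 m².
L = μ₀N²A/ℓ = (4π×10⁻⁷)(2870)²(3.870×10^-5)/(0.425) = 9.425×10^-4 H.
U = ½LI² = ½(9.425×10^-4)(5.24)² = 1.294×10^-2 J.

U ≈ 12.9 mJ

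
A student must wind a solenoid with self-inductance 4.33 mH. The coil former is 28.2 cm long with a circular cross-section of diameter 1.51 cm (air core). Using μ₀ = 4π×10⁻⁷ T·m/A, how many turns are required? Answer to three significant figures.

N ≈ 2330 turns

A = π(d/2)² = π(7.550×10^-3 m)² = 1.791×10^-4 m².
From L = μ₀N²A/ℓ, N = √(Lℓ / (μ₀A)).
N = √[(4.330×10^-3)(0.282) / ((4π×10⁻⁷)×1.791×10^-4)] = √(5.426×10^6) ≈ 2329.4.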